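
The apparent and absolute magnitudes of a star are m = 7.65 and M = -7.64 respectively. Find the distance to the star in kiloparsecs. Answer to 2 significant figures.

μ = m − M = 15.290
m − M = 5 log₁₀ d − 5
log₁₀ d = (m − M)/5 + 1 = 4.0580
d = 10^4.0580 = 11430 pc
= 11.43 kpc

d ≈ 11 kpc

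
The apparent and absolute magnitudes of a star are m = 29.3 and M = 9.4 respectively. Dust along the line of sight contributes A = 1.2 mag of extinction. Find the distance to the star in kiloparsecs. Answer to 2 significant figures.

m − M = 5 log₁₀(d/10 pc) + A  ⇒  29.3 − (9.4) − 1.2 = 5 log₁₀(d/10)
18.700 = 5 log₁₀(d/10)
log₁₀ d = (m − M − A)/5 + 1 = 4.7400
d = 10^4.7400 = 54950 pc
= 54.95 kpc

d ≈ 55 kpc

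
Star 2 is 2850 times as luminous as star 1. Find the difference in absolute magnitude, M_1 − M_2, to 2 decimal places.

Pogson: ΔM = −2.5 log₁₀(ratio) = −2.5 log₁₀(2850) = −2.5 × 3.4548 = -8.637
Star 2 is brighter so has the smaller magnitude: M_1 − M_2 is positive.

M_1 − M_2 ≈ 8.64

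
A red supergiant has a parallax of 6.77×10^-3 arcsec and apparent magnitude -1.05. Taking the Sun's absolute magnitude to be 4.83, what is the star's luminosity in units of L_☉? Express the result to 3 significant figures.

d = 1/p = 1/6.77×10^-3″ = 147.7 pc
M = m − 5 log₁₀ d + 5 = -1.05 − 5·2.1694 + 5 = -6.897
M − M_☉ = -6.897 − 4.83 = -11.727
L/L_☉ = 10^(−0.4 × -11.727) = 49070

L/L_☉ ≈ 49100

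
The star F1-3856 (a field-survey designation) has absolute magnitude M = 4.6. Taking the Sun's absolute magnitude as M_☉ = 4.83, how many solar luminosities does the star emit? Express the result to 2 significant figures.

L/L_☉ ≈ 1.2

M − M_☉ = 4.6 − 4.83 = -0.230
L/L_☉ = 10^(−0.4 (M − M_☉)) = 10^0.092 = 1.236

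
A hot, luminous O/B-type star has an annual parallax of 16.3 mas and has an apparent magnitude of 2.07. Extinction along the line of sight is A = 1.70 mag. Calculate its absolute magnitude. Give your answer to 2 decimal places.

p = 16.3 mas = 0.0163″ → d = 1/p = 61.35 pc
5 log₁₀(d/10 pc) = 5 log₁₀(61.35) − 5 = 3.939
M = m − 5 log₁₀(d/10) − A = 2.07 − 3.939 − 1.70 = -3.569

M ≈ -3.57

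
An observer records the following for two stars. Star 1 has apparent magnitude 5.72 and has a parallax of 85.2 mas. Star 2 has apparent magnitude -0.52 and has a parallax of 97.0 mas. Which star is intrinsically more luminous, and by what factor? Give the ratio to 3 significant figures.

Star 1: p = 85.2 mas = 0.0852″ → d = 1/p = 11.74 pc
Star 1: M = m − 5 log₁₀ d + 5 = 5.72 − 5·1.0696 + 5 = 5.372
Star 2: p = 97.0 mas = 0.0970″ → d = 1/p = 10.31 pc
Star 2: M = m − 5 log₁₀ d + 5 = -0.52 − 5·1.0132 + 5 = -0.586
ΔM = M_1 − M_2 = 5.372 − (-0.586) = 5.958; smaller M is more luminous → Star 2.
L ratio = 10^(0.4 |ΔM|) = 10^2.383 = 241.7

Star 2 is more luminous, by a factor of 242.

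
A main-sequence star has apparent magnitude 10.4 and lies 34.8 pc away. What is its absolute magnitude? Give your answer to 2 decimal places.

M ≈ 7.69

5 log₁₀(d/10 pc) = 5 log₁₀(34.80) − 5 = 2.708
M = m − 5 log₁₀(d/10) = 10.4 − 2.708 = 7.692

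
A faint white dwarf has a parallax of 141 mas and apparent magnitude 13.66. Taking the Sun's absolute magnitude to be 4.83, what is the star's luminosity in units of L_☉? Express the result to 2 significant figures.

d = 1/p = 1000/141 mas = 7.092 pc
M = m − 5 log₁₀ d + 5 = 13.66 − 5·0.8508 + 5 = 14.406
M − M_☉ = 14.406 − 4.83 = 9.576
L/L_☉ = 10^(−0.4 × 9.576) = 1.478×10^-4

L/L_☉ ≈ 1.5×10^-4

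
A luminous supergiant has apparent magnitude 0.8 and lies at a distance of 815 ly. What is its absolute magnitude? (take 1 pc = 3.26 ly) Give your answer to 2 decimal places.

d = 815 ly / 3.26 = 250.0 pc
5 log₁₀(d/10 pc) = 5 log₁₀(250.0) − 5 = 6.990
M = m − 5 log₁₀(d/10) = 0.8 − 6.990 = -6.190

M ≈ -6.19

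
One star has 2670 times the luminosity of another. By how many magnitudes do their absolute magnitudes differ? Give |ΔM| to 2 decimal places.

Pogson: ΔM = −2.5 log₁₀(ratio) = −2.5 log₁₀(2670) = −2.5 × 3.4265 = -8.566

|ΔM| ≈ 8.57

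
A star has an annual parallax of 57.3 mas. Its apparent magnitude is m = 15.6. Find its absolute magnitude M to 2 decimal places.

M ≈ 14.39

p = 57.3 mas = 0.0573″ → d = 1/p = 17.45 pc
5 log₁₀(d/10 pc) = 5 log₁₀(17.45) − 5 = 1.209
M = m − 5 log₁₀(d/10) = 15.6 − 1.209 = 14.391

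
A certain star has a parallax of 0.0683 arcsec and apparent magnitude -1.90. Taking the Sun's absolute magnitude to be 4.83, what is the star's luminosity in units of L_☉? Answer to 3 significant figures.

L/L_☉ ≈ 1050

d = 1/p = 1/0.0683″ = 14.64 pc
M = m − 5 log₁₀ d + 5 = -1.90 − 5·1.1656 + 5 = -2.728
M − M_☉ = -2.728 − 4.83 = -7.558
L/L_☉ = 10^(−0.4 × -7.558) = 1055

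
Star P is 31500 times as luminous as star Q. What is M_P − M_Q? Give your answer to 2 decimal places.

M_P − M_Q ≈ -11.25

Pogson: ΔM = −2.5 log₁₀(ratio) = −2.5 log₁₀(31500) = −2.5 × 4.4983 = -11.246
Star P is brighter, so it has the smaller magnitude: the difference is negative.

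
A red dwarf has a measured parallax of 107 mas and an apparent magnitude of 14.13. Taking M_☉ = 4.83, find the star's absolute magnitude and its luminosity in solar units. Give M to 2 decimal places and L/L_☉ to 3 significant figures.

M ≈ 14.28; L/L_☉ ≈ 1.66×10^-4

d = 1/p = 1000/107 mas = 9.346 pc
M = m − 5 log₁₀ d + 5 = 14.13 − 5·0.9706 + 5 = 14.277
M − M_☉ = 14.277 − 4.83 = 9.447
L/L_☉ = 10^(−0.4 × 9.447) = 1.664×10^-4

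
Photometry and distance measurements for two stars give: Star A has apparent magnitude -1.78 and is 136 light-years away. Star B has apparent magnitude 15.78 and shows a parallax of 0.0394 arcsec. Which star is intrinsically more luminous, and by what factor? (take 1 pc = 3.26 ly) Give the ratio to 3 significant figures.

Star A: d = 136 ly / 3.26 = 41.72 pc
Star A: M = m − 5 log₁₀ d + 5 = -1.78 − 5·1.6203 + 5 = -4.882
Star B: d = 1/p = 1/0.0394″ = 25.38 pc
Star B: M = m − 5 log₁₀ d + 5 = 15.78 − 5·1.4045 + 5 = 13.757
ΔM = M_A − M_B = -4.882 − (13.757) = -18.639; smaller M is more luminous → Star A.
L ratio = 10^(0.4 |ΔM|) = 10^7.456 = 2.855×10^7

Star A is more luminous, by a factor of 2.86×10^7.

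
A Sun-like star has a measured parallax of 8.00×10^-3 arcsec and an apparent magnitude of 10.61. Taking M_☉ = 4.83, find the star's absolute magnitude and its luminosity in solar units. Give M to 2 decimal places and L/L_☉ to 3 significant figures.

M ≈ 5.13; L/L_☉ ≈ 0.762

d = 1/p = 1/8.00×10^-3″ = 125.0 pc
M = m − 5 log₁₀ d + 5 = 10.61 − 5·2.0969 + 5 = 5.125
M − M_☉ = 5.125 − 4.83 = 0.295
L/L_☉ = 10^(−0.4 × 0.295) = 0.7618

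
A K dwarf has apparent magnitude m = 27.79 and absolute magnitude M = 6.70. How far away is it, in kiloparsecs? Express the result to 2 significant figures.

d ≈ 170 kpc

μ = m − M = 21.090
m − M = 5 log₁₀ d − 5
log₁₀ d = (m − M)/5 + 1 = 5.2180
d = 10^5.2180 = 165200 pc
= 165.2 kpc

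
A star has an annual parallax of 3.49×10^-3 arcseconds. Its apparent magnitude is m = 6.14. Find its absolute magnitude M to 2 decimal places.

M ≈ -1.15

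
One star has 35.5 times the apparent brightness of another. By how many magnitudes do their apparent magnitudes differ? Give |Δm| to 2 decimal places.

|Δm| ≈ 3.88

Pogson: Δm = −2.5 log₁₀(ratio) = −2.5 log₁₀(35.5) = −2.5 × 1.5502 = -3.876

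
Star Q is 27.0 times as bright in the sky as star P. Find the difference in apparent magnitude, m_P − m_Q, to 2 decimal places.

Pogson: Δm = −2.5 log₁₀(ratio) = −2.5 log₁₀(27.0) = −2.5 × 1.4314 = -3.578
Star Q is brighter so has the smaller magnitude: m_P − m_Q is positive.

m_P − m_Q ≈ 3.58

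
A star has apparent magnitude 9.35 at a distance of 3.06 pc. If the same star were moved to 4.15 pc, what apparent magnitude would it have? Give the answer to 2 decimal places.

m ≈ 10.01

Flux ∝ 1/d², so Δm = 5 log₁₀(d₂/d₁) = 5 log₁₀(4.15/3.06) = 0.662
m₂ = m₁ + Δm = 9.35 + (0.662) = 10.012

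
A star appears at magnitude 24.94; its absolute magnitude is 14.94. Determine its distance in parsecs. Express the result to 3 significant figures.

d ≈ 1000 pc

Distance modulus: m − M = 24.94 − (14.94) = 10.000
m − M = 5 log₁₀ d − 5
log₁₀ d = (m − M)/5 + 1 = 3.0000
d = 10^3.0000 = 1000 pc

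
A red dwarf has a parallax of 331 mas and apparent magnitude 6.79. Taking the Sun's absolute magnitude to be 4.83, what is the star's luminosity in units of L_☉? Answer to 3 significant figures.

L/L_☉ ≈ 0.0150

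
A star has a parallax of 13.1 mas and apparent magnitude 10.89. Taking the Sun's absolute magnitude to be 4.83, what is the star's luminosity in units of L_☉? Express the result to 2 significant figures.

L/L_☉ ≈ 0.22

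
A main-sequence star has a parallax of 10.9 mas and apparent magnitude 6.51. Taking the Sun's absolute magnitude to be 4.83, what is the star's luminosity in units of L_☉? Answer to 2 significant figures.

L/L_☉ ≈ 18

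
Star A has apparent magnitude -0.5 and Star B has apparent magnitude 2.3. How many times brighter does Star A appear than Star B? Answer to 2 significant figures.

13

Magnitude difference = -2.8
Flux ratio = 10^(−0.4 Δm) = 10^(−0.4 × -2.8) = 10^1.120 = 13.18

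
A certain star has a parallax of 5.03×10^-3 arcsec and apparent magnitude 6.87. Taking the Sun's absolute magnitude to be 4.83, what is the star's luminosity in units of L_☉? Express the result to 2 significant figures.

d = 1/p = 1/5.03×10^-3″ = 198.8 pc
M = m − 5 log₁₀ d + 5 = 6.87 − 5·2.2984 + 5 = 0.378
M − M_☉ = 0.378 − 4.83 = -4.452
L/L_☉ = 10^(−0.4 × -4.452) = 60.38

L/L_☉ ≈ 60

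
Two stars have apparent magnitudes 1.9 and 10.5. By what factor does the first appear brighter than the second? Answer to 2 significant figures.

Magnitude difference = -8.6
Flux ratio = 10^(−0.4 Δm) = 10^(−0.4 × -8.6) = 10^3.440 = 2754

2800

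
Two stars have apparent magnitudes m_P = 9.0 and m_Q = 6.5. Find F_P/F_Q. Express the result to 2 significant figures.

Δm = 9.0 − (6.5) = 2.5
Flux ratio = 10^(−0.4 Δm) = 10^(−0.4 × 2.5) = 10^-1.000 = 0.1000

F_P/F_Q ≈ 0.10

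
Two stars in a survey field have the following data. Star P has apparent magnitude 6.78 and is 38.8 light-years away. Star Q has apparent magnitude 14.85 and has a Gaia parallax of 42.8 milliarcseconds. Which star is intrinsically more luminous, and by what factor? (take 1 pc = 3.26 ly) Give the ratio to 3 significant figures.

Star P is more luminous, by a factor of 439.

Star P: d = 38.8 ly / 3.26 = 11.90 pc
Star P: M = m − 5 log₁₀ d + 5 = 6.78 − 5·1.0756 + 5 = 6.402
Star Q: p = 42.8 mas = 0.0428″ → d = 1/p = 23.36 pc
Star Q: M = m − 5 log₁₀ d + 5 = 14.85 − 5·1.3686 + 5 = 13.007
ΔM = M_P − M_Q = 6.402 − (13.007) = -6.605; smaller M is more luminous → Star P.
L ratio = 10^(0.4 |ΔM|) = 10^2.642 = 438.6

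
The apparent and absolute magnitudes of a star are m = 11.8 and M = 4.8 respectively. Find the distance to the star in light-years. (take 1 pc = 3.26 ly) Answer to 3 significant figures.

Distance modulus: m − M = 11.8 − (4.8) = 7.000
m − M = 5 log₁₀ d − 5
log₁₀ d = (m − M)/5 + 1 = 2.4000
d = 10^2.4000 = 251.2 pc
= 818.9 ly

d ≈ 819 ly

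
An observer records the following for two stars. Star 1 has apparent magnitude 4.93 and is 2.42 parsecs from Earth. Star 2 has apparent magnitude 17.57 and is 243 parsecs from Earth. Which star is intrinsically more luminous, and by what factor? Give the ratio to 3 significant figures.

Star 1 is more luminous, by a factor of 11.3.

Star 1: M = m − 5 log₁₀ d + 5 = 4.93 − 5·0.3838 + 5 = 8.011
Star 2: M = m − 5 log₁₀ d + 5 = 17.57 − 5·2.3856 + 5 = 10.642
ΔM = M_1 − M_2 = 8.011 − (10.642) = -2.631; smaller M is more luminous → Star 1.
L ratio = 10^(0.4 |ΔM|) = 10^1.052 = 11.28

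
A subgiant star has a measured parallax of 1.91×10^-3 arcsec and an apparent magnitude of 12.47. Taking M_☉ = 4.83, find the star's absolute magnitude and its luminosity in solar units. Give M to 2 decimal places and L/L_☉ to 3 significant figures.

M ≈ 3.88; L/L_☉ ≈ 2.41

d = 1/p = 1/1.91×10^-3″ = 523.6 pc
M = m − 5 log₁₀ d + 5 = 12.47 − 5·2.7190 + 5 = 3.875
M − M_☉ = 3.875 − 4.83 = -0.955
L/L_☉ = 10^(−0.4 × -0.955) = 2.410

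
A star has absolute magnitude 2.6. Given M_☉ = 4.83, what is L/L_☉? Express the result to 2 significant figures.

L/L_☉ ≈ 7.8

M − M_☉ = 2.6 − 4.83 = -2.230
L/L_☉ = 10^(−0.4 (M − M_☉)) = 10^0.892 = 7.798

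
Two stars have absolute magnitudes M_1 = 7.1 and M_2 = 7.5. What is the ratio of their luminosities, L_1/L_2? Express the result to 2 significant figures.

ΔM = M_1 − M_2 = -0.4
L_1/L_2 = 10^(−0.4 ΔM) = 10^0.160 = 1.445

L_1/L_2 ≈ 1.4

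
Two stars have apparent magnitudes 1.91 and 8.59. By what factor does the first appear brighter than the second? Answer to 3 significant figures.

470

Δm = 1.91 − (8.59) = -6.68
Flux ratio = 10^(−0.4 Δm) = 10^(−0.4 × -6.68) = 10^2.672 = 469.9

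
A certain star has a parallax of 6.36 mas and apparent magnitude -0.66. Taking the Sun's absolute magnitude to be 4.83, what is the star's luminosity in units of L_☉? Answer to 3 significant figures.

L/L_☉ ≈ 38800

d = 1/p = 1000/6.36 mas = 157.2 pc
M = m − 5 log₁₀ d + 5 = -0.66 − 5·2.1965 + 5 = -6.643
M − M_☉ = -6.643 − 4.83 = -11.473
L/L_☉ = 10^(−0.4 × -11.473) = 38820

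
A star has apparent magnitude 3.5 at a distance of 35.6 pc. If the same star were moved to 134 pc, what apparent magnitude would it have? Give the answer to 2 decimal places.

Flux ∝ 1/d², so Δm = 5 log₁₀(d₂/d₁) = 5 log₁₀(134/35.6) = 2.878
m₂ = m₁ + Δm = 3.5 + (2.878) = 6.378

m ≈ 6.38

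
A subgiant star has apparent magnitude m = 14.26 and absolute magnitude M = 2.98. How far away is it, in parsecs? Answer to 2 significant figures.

Distance modulus: m − M = 14.26 − (2.98) = 11.280
m − M = 5 log₁₀ d − 5
log₁₀ d = (m − M)/5 + 1 = 3.2560
d = 10^3.2560 = 1803 pc

d ≈ 1800 pc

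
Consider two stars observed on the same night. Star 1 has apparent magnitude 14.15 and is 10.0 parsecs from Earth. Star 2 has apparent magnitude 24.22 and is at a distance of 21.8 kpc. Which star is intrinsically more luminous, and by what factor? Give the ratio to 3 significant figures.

Star 2 is more luminous, by a factor of 446.

Star 1: M = m − 5 log₁₀ d + 5 = 14.15 − 5·1.0000 + 5 = 14.150
Star 2: d = 21.8 kpc = 21800 pc
Star 2: M = m − 5 log₁₀ d + 5 = 24.22 − 5·4.3385 + 5 = 7.528
ΔM = M_1 − M_2 = 14.150 − (7.528) = 6.622; smaller M is more luminous → Star 2.
L ratio = 10^(0.4 |ΔM|) = 10^2.649 = 445.6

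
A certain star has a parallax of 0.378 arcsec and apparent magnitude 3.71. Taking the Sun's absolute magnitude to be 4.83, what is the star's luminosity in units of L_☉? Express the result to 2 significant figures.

L/L_☉ ≈ 0.20

d = 1/p = 1/0.378″ = 2.646 pc
M = m − 5 log₁₀ d + 5 = 3.71 − 5·0.4225 + 5 = 6.597
M − M_☉ = 6.597 − 4.83 = 1.767
L/L_☉ = 10^(−0.4 × 1.767) = 0.1963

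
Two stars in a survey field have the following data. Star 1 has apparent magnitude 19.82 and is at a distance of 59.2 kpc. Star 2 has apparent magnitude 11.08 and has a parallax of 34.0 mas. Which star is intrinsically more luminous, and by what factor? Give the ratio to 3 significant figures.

Star 1 is more luminous, by a factor of 1290.

Star 1: d = 59.2 kpc = 59200 pc
Star 1: M = m − 5 log₁₀ d + 5 = 19.82 − 5·4.7723 + 5 = 0.958
Star 2: p = 34.0 mas = 0.0340″ → d = 1/p = 29.41 pc
Star 2: M = m − 5 log₁₀ d + 5 = 11.08 − 5·1.4685 + 5 = 8.737
ΔM = M_1 − M_2 = 0.958 − (8.737) = -7.779; smaller M is more luminous → Star 1.
L ratio = 10^(0.4 |ΔM|) = 10^3.112 = 1293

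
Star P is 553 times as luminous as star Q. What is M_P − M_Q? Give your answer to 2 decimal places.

M_P − M_Q ≈ -6.86

Pogson: ΔM = −2.5 log₁₀(ratio) = −2.5 log₁₀(553) = −2.5 × 2.7427 = -6.857
Star P is brighter, so it has the smaller magnitude: the difference is negative.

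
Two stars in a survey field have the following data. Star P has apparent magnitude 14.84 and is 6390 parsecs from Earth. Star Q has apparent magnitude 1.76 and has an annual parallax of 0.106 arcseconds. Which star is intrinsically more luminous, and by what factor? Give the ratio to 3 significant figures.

Star P: M = m − 5 log₁₀ d + 5 = 14.84 − 5·3.8055 + 5 = 0.812
Star Q: d = 1/p = 1/0.106″ = 9.434 pc
Star Q: M = m − 5 log₁₀ d + 5 = 1.76 − 5·0.9747 + 5 = 1.887
ΔM = M_P − M_Q = 0.812 − (1.887) = -1.074; smaller M is more luminous → Star P.
L ratio = 10^(0.4 |ΔM|) = 10^0.430 = 2.689

Star P is more luminous, by a factor of 2.69.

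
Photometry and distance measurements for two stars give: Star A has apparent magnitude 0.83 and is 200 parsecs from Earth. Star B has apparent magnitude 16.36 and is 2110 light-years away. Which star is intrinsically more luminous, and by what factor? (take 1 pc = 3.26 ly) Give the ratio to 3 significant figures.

Star A is more luminous, by a factor of 156000.

Star A: M = m − 5 log₁₀ d + 5 = 0.83 − 5·2.3010 + 5 = -5.675
Star B: d = 2110 ly / 3.26 = 647.2 pc
Star B: M = m − 5 log₁₀ d + 5 = 16.36 − 5·2.8111 + 5 = 7.305
ΔM = M_A − M_B = -5.675 − (7.305) = -12.980; smaller M is more luminous → Star A.
L ratio = 10^(0.4 |ΔM|) = 10^5.192 = 155600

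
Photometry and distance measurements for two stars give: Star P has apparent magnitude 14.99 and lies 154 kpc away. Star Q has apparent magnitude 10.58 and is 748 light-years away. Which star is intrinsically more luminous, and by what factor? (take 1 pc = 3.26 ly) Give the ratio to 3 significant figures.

Star P is more luminous, by a factor of 7760.

Star P: d = 154 kpc = 154000 pc
Star P: M = m − 5 log₁₀ d + 5 = 14.99 − 5·5.1875 + 5 = -5.948
Star Q: d = 748 ly / 3.26 = 229.4 pc
Star Q: M = m − 5 log₁₀ d + 5 = 10.58 − 5·2.3607 + 5 = 3.777
ΔM = M_P − M_Q = -5.948 − (3.777) = -9.724; smaller M is more luminous → Star P.
L ratio = 10^(0.4 |ΔM|) = 10^3.890 = 7757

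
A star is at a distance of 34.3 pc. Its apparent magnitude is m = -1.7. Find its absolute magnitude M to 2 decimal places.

M ≈ -4.38

5 log₁₀(d/10 pc) = 5 log₁₀(34.30) − 5 = 2.676
M = m − 5 log₁₀(d/10) = -1.7 − 2.676 = -4.376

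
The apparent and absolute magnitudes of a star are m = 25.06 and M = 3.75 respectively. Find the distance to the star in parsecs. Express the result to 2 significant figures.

Distance modulus: m − M = 25.06 − (3.75) = 21.310
m − M = 5 log₁₀ d − 5
log₁₀ d = (m − M)/5 + 1 = 5.2620
d = 10^5.2620 = 182800 pc

d ≈ 180000 pc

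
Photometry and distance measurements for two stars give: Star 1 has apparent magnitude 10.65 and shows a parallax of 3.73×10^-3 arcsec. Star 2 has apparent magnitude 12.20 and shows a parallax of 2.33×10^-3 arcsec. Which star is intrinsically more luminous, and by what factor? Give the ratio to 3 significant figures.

Star 1 is more luminous, by a factor of 1.63.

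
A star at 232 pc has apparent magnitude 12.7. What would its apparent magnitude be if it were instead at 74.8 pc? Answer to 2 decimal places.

m ≈ 10.24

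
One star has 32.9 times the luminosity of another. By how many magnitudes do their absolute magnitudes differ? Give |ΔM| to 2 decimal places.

|ΔM| ≈ 3.79

Pogson: ΔM = −2.5 log₁₀(ratio) = −2.5 log₁₀(32.9) = −2.5 × 1.5172 = -3.793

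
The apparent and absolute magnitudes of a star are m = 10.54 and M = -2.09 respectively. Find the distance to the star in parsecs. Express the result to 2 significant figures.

μ = m − M = 12.630
m − M = 5 log₁₀ d − 5
log₁₀ d = (m − M)/5 + 1 = 3.5260
d = 10^3.5260 = 3357 pc

d ≈ 3400 pc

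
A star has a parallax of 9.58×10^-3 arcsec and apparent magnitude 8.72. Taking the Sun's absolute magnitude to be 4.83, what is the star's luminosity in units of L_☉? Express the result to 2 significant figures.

d = 1/p = 1/9.58×10^-3″ = 104.4 pc
M = m − 5 log₁₀ d + 5 = 8.72 − 5·2.0186 + 5 = 3.627
M − M_☉ = 3.627 − 4.83 = -1.203
L/L_☉ = 10^(−0.4 × -1.203) = 3.029

L/L_☉ ≈ 3.0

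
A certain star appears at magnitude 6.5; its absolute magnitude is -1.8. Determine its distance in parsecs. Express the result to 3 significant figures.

d ≈ 457 pc

μ = m − M = 8.300
m − M = 5 log₁₀ d − 5
log₁₀ d = (m − M)/5 + 1 = 2.6600
d = 10^2.6600 = 457.1 pc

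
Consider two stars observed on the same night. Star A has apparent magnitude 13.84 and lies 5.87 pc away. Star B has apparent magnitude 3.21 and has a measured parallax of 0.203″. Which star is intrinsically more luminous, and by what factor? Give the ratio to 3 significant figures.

Star A: M = m − 5 log₁₀ d + 5 = 13.84 − 5·0.7686 + 5 = 14.997
Star B: d = 1/p = 1/0.203″ = 4.926 pc
Star B: M = m − 5 log₁₀ d + 5 = 3.21 − 5·0.6925 + 5 = 4.747
ΔM = M_A − M_B = 14.997 − (4.747) = 10.249; smaller M is more luminous → Star B.
L ratio = 10^(0.4 |ΔM|) = 10^4.100 = 12580

Star B is more luminous, by a factor of 12600.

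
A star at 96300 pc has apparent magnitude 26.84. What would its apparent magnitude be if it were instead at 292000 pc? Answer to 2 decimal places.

Flux ∝ 1/d², so Δm = 5 log₁₀(d₂/d₁) = 5 log₁₀(292000/96300) = 2.409
m₂ = m₁ + Δm = 26.84 + (2.409) = 29.249

m ≈ 29.25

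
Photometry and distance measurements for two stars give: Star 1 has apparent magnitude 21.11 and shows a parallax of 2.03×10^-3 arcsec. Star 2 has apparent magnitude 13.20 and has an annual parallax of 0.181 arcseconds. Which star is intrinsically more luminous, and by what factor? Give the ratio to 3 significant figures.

Star 1 is more luminous, by a factor of 5.45.

Star 1: d = 1/p = 1/2.03×10^-3″ = 492.6 pc
Star 1: M = m − 5 log₁₀ d + 5 = 21.11 − 5·2.6925 + 5 = 12.647
Star 2: d = 1/p = 1/0.181″ = 5.525 pc
Star 2: M = m − 5 log₁₀ d + 5 = 13.20 − 5·0.7423 + 5 = 14.488
ΔM = M_1 − M_2 = 12.647 − (14.488) = -1.841; smaller M is more luminous → Star 1.
L ratio = 10^(0.4 |ΔM|) = 10^0.736 = 5.450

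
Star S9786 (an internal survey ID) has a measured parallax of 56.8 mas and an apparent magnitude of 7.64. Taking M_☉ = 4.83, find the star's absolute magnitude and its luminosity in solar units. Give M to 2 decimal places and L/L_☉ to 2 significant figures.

M ≈ 6.41; L/L_☉ ≈ 0.23

d = 1/p = 1000/56.8 mas = 17.61 pc
M = m − 5 log₁₀ d + 5 = 7.64 − 5·1.2457 + 5 = 6.412
M − M_☉ = 6.412 − 4.83 = 1.582
L/L_☉ = 10^(−0.4 × 1.582) = 0.2330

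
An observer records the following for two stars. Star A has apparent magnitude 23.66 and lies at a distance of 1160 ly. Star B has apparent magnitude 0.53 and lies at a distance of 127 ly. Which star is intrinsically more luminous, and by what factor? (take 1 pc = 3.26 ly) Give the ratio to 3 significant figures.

Star B is more luminous, by a factor of 2.14×10^7.

Star A: d = 1160 ly / 3.26 = 355.8 pc
Star A: M = m − 5 log₁₀ d + 5 = 23.66 − 5·2.5512 + 5 = 15.904
Star B: d = 127 ly / 3.26 = 38.96 pc
Star B: M = m − 5 log₁₀ d + 5 = 0.53 − 5·1.5906 + 5 = -2.423
ΔM = M_A − M_B = 15.904 − (-2.423) = 18.327; smaller M is more luminous → Star B.
L ratio = 10^(0.4 |ΔM|) = 10^7.331 = 2.141×10^7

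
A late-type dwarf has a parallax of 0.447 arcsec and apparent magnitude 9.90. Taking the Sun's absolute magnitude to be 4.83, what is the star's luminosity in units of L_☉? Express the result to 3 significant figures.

d = 1/p = 1/0.447″ = 2.237 pc
M = m − 5 log₁₀ d + 5 = 9.90 − 5·0.3497 + 5 = 13.152
M − M_☉ = 13.152 − 4.83 = 8.322
L/L_☉ = 10^(−0.4 × 8.322) = 4.692×10^-4

L/L_☉ ≈ 4.69×10^-4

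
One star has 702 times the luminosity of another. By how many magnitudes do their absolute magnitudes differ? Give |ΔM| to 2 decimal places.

Pogson: ΔM = −2.5 log₁₀(ratio) = −2.5 log₁₀(702) = −2.5 × 2.8463 = -7.116

|ΔM| ≈ 7.12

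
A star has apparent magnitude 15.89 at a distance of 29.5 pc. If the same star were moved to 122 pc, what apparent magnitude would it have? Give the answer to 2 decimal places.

m ≈ 18.97

Flux ∝ 1/d², so Δm = 5 log₁₀(d₂/d₁) = 5 log₁₀(122/29.5) = 3.083
m₂ = m₁ + Δm = 15.89 + (3.083) = 18.973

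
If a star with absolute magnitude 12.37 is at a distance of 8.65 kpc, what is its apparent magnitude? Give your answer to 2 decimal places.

m ≈ 27.06

d = 8.65 kpc = 8650 pc
m = M + 5 log₁₀ d − 5 = 12.37 + 5·3.9370 − 5 = 27.055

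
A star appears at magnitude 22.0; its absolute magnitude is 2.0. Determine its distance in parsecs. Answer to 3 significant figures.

Distance modulus: m − M = 22.0 − (2.0) = 20.000
m − M = 5 log₁₀ d − 5
log₁₀ d = (m − M)/5 + 1 = 5.0000
d = 10^5.0000 = 100000 pc

d ≈ 100000 pc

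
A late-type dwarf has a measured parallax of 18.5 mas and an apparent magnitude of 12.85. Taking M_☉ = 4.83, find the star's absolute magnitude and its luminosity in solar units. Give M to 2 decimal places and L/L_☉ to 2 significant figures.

d = 1/p = 1000/18.5 mas = 54.05 pc
M = m − 5 log₁₀ d + 5 = 12.85 − 5·1.7328 + 5 = 9.186
M − M_☉ = 9.186 − 4.83 = 4.356
L/L_☉ = 10^(−0.4 × 4.356) = 0.01810

M ≈ 9.19; L/L_☉ ≈ 0.018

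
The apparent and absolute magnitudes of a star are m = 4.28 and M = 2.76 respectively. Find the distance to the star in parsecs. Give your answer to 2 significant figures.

d ≈ 20 pc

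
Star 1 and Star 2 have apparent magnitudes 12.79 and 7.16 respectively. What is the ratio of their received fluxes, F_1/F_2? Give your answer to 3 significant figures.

F_1/F_2 ≈ 5.60×10^-3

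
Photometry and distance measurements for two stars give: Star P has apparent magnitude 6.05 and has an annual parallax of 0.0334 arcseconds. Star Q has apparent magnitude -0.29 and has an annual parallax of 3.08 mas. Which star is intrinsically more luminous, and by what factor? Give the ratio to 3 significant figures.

Star Q is more luminous, by a factor of 40400.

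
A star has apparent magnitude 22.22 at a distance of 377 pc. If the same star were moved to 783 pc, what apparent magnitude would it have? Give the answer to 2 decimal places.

m ≈ 23.81

Flux ∝ 1/d², so Δm = 5 log₁₀(d₂/d₁) = 5 log₁₀(783/377) = 1.587
m₂ = m₁ + Δm = 22.22 + (1.587) = 23.807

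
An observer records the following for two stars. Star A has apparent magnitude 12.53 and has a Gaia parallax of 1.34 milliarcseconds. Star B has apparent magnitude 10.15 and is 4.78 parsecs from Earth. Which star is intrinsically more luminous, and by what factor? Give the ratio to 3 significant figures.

Star A: p = 1.34 mas = 1.34×10^-3″ → d = 1/p = 746.3 pc
Star A: M = m − 5 log₁₀ d + 5 = 12.53 − 5·2.8729 + 5 = 3.166
Star B: M = m − 5 log₁₀ d + 5 = 10.15 − 5·0.6794 + 5 = 11.753
ΔM = M_A − M_B = 3.166 − (11.753) = -8.587; smaller M is more luminous → Star A.
L ratio = 10^(0.4 |ΔM|) = 10^3.435 = 2722

Star A is more luminous, by a factor of 2720.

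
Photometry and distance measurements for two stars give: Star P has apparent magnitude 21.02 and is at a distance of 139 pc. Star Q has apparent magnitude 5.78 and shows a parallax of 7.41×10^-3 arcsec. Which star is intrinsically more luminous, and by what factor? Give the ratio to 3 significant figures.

Star Q is more luminous, by a factor of 1.18×10^6.

Star P: M = m − 5 log₁₀ d + 5 = 21.02 − 5·2.1430 + 5 = 15.305
Star Q: d = 1/p = 1/7.41×10^-3″ = 135.0 pc
Star Q: M = m − 5 log₁₀ d + 5 = 5.78 − 5·2.1302 + 5 = 0.129
ΔM = M_P − M_Q = 15.305 − (0.129) = 15.176; smaller M is more luminous → Star Q.
L ratio = 10^(0.4 |ΔM|) = 10^6.070 = 1.176×10^6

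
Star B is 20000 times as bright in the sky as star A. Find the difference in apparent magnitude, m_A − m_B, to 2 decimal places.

Pogson: Δm = −2.5 log₁₀(ratio) = −2.5 log₁₀(20000) = −2.5 × 4.3010 = -10.753
Star B is brighter so has the smaller magnitude: m_A − m_B is positive.

m_A − m_B ≈ 10.75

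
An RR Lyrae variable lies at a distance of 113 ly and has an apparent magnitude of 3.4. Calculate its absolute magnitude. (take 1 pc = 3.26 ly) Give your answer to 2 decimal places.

M ≈ 0.70

d = 113 ly / 3.26 = 34.66 pc
5 log₁₀(d/10 pc) = 5 log₁₀(34.66) − 5 = 2.699
M = m − 5 log₁₀(d/10) = 3.4 − 2.699 = 0.701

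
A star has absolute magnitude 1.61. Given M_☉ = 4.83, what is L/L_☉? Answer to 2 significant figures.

M − M_☉ = 1.61 − 4.83 = -3.220
L/L_☉ = 10^(−0.4 (M − M_☉)) = 10^1.288 = 19.41

L/L_☉ ≈ 19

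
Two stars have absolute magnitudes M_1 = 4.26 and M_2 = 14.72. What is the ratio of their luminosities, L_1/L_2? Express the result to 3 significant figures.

ΔM = M_1 − M_2 = -10.46
L_1/L_2 = 10^(−0.4 ΔM) = 10^4.184 = 15280

L_1/L_2 ≈ 15300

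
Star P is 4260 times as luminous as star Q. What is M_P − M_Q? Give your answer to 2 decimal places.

Pogson: ΔM = −2.5 log₁₀(ratio) = −2.5 log₁₀(4260) = −2.5 × 3.6294 = -9.074
Star P is brighter, so it has the smaller magnitude: the difference is negative.

M_P − M_Q ≈ -9.07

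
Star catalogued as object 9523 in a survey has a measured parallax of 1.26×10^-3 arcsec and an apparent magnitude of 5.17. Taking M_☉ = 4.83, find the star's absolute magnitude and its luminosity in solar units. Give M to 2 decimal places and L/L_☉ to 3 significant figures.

M ≈ -4.33; L/L_☉ ≈ 4610

d = 1/p = 1/1.26×10^-3″ = 793.7 pc
M = m − 5 log₁₀ d + 5 = 5.17 − 5·2.8996 + 5 = -4.328
M − M_☉ = -4.328 − 4.83 = -9.158
L/L_☉ = 10^(−0.4 × -9.158) = 4605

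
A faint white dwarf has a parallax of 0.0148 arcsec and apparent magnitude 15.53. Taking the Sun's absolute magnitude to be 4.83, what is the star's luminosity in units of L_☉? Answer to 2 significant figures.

L/L_☉ ≈ 2.4×10^-3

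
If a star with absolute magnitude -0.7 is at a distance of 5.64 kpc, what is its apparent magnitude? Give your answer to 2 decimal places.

m ≈ 13.06

d = 5.64 kpc = 5640 pc
m = M + 5 log₁₀ d − 5 = -0.7 + 5·3.7513 − 5 = 13.056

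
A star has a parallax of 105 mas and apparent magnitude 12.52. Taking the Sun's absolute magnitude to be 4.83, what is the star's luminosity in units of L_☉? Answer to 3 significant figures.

d = 1/p = 1000/105 mas = 9.524 pc
M = m − 5 log₁₀ d + 5 = 12.52 − 5·0.9788 + 5 = 12.626
M − M_☉ = 12.626 − 4.83 = 7.796
L/L_☉ = 10^(−0.4 × 7.796) = 7.614×10^-4

L/L_☉ ≈ 7.61×10^-4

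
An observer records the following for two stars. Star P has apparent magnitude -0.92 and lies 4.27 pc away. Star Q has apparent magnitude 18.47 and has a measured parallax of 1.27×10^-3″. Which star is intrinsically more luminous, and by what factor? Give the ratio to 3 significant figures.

Star P is more luminous, by a factor of 1680.

Star P: M = m − 5 log₁₀ d + 5 = -0.92 − 5·0.6304 + 5 = 0.928
Star Q: d = 1/p = 1/1.27×10^-3″ = 787.4 pc
Star Q: M = m − 5 log₁₀ d + 5 = 18.47 − 5·2.8962 + 5 = 8.989
ΔM = M_P − M_Q = 0.928 − (8.989) = -8.061; smaller M is more luminous → Star P.
L ratio = 10^(0.4 |ΔM|) = 10^3.224 = 1677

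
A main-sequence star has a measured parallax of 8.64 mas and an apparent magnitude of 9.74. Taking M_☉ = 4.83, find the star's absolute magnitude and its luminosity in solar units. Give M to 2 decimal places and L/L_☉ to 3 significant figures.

d = 1/p = 1000/8.64 mas = 115.7 pc
M = m − 5 log₁₀ d + 5 = 9.74 − 5·2.0635 + 5 = 4.423
M − M_☉ = 4.423 − 4.83 = -0.407
L/L_☉ = 10^(−0.4 × -0.407) = 1.455

M ≈ 4.42; L/L_☉ ≈ 1.46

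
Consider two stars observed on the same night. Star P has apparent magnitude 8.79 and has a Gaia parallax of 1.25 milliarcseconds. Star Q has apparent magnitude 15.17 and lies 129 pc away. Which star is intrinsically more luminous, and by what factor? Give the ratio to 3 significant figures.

Star P is more luminous, by a factor of 13700.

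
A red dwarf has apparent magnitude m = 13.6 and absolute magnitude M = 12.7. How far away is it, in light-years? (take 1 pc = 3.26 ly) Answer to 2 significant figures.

d ≈ 49 ly

μ = m − M = 0.900
m − M = 5 log₁₀ d − 5
log₁₀ d = (m − M)/5 + 1 = 1.1800
d = 10^1.1800 = 15.14 pc
= 49.34 ly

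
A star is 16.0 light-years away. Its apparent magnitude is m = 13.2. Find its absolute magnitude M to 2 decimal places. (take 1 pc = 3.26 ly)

M ≈ 14.75

d = 16.0 ly / 3.26 = 4.908 pc
5 log₁₀(d/10 pc) = 5 log₁₀(4.908) − 5 = -1.545
M = m − 5 log₁₀(d/10) = 13.2 + 1.545 = 14.745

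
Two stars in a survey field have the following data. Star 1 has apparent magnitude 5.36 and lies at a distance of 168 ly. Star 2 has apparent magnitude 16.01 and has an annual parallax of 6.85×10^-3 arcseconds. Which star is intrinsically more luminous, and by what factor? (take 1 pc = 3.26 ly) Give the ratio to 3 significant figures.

Star 1 is more luminous, by a factor of 2270.

Star 1: d = 168 ly / 3.26 = 51.53 pc
Star 1: M = m − 5 log₁₀ d + 5 = 5.36 − 5·1.7121 + 5 = 1.800
Star 2: d = 1/p = 1/6.85×10^-3″ = 146.0 pc
Star 2: M = m − 5 log₁₀ d + 5 = 16.01 − 5·2.1643 + 5 = 10.188
ΔM = M_1 − M_2 = 1.800 − (10.188) = -8.389; smaller M is more luminous → Star 1.
L ratio = 10^(0.4 |ΔM|) = 10^3.356 = 2268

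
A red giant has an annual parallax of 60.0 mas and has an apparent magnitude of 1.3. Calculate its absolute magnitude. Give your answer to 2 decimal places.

M ≈ 0.19

p = 60.0 mas = 0.0600″ → d = 1/p = 16.67 pc
5 log₁₀(d/10 pc) = 5 log₁₀(16.67) − 5 = 1.109
M = m − 5 log₁₀(d/10) = 1.3 − 1.109 = 0.191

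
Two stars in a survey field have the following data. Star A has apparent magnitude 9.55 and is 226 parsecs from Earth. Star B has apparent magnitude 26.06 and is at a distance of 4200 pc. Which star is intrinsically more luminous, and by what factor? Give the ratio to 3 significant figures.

Star A: M = m − 5 log₁₀ d + 5 = 9.55 − 5·2.3541 + 5 = 2.779
Star B: M = m − 5 log₁₀ d + 5 = 26.06 − 5·3.6232 + 5 = 12.944
ΔM = M_A − M_B = 2.779 − (12.944) = -10.164; smaller M is more luminous → Star A.
L ratio = 10^(0.4 |ΔM|) = 10^4.066 = 11630

Star A is more luminous, by a factor of 11600.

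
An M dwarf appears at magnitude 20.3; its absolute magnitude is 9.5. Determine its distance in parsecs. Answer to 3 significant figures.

d ≈ 1450 pc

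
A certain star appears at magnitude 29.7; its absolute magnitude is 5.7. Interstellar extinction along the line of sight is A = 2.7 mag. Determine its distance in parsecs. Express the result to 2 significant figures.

m − M = 5 log₁₀(d/10 pc) + A  ⇒  29.7 − (5.7) − 2.7 = 5 log₁₀(d/10)
21.300 = 5 log₁₀(d/10)
log₁₀ d = (m − M − A)/5 + 1 = 5.2600
d = 10^5.2600 = 182000 pc

d ≈ 180000 pc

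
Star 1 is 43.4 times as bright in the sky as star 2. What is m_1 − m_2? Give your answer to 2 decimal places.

m_1 − m_2 ≈ -4.09

Pogson: Δm = −2.5 log₁₀(ratio) = −2.5 log₁₀(43.4) = −2.5 × 1.6375 = -4.094
Star 1 is brighter, so it has the smaller magnitude: the difference is negative.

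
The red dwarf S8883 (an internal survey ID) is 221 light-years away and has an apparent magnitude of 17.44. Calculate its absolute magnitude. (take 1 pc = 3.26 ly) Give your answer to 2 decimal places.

d = 221 ly / 3.26 = 67.79 pc
5 log₁₀(d/10 pc) = 5 log₁₀(67.79) − 5 = 4.156
M = m − 5 log₁₀(d/10) = 17.44 − 4.156 = 13.284

M ≈ 13.28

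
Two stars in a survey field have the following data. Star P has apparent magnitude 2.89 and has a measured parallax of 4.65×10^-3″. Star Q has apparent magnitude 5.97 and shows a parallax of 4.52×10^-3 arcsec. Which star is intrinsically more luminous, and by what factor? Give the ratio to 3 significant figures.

Star P is more luminous, by a factor of 16.1.

Star P: d = 1/p = 1/4.65×10^-3″ = 215.1 pc
Star P: M = m − 5 log₁₀ d + 5 = 2.89 − 5·2.3325 + 5 = -3.773
Star Q: d = 1/p = 1/4.52×10^-3″ = 221.2 pc
Star Q: M = m − 5 log₁₀ d + 5 = 5.97 − 5·2.3449 + 5 = -0.754
ΔM = M_P − M_Q = -3.773 − (-0.754) = -3.018; smaller M is more luminous → Star P.
L ratio = 10^(0.4 |ΔM|) = 10^1.207 = 16.12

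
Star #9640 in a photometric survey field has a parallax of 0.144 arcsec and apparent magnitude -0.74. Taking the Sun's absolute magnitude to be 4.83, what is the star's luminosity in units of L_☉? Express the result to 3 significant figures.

d = 1/p = 1/0.144″ = 6.944 pc
M = m − 5 log₁₀ d + 5 = -0.74 − 5·0.8416 + 5 = 0.052
M − M_☉ = 0.052 − 4.83 = -4.778
L/L_☉ = 10^(−0.4 × -4.778) = 81.52

L/L_☉ ≈ 81.5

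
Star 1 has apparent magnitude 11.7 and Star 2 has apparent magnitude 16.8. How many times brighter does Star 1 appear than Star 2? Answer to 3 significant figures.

110

Δm = 11.7 − (16.8) = -5.1
Flux ratio = 10^(−0.4 Δm) = 10^(−0.4 × -5.1) = 10^2.040 = 109.6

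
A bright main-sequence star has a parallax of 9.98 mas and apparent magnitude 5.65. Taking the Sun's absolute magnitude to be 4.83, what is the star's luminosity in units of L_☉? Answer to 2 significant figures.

L/L_☉ ≈ 47

d = 1/p = 1000/9.98 mas = 100.2 pc
M = m − 5 log₁₀ d + 5 = 5.65 − 5·2.0009 + 5 = 0.646
M − M_☉ = 0.646 − 4.83 = -4.184
L/L_☉ = 10^(−0.4 × -4.184) = 47.18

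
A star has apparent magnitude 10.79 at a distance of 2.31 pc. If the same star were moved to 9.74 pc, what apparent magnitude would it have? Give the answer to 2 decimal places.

m ≈ 13.91

Flux ∝ 1/d², so Δm = 5 log₁₀(d₂/d₁) = 5 log₁₀(9.74/2.31) = 3.125
m₂ = m₁ + Δm = 10.79 + (3.125) = 13.915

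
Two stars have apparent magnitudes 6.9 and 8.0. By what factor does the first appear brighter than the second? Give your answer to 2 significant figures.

2.8

Δm = 6.9 − (8.0) = -1.1
Flux ratio = 10^(−0.4 Δm) = 10^(−0.4 × -1.1) = 10^0.440 = 2.754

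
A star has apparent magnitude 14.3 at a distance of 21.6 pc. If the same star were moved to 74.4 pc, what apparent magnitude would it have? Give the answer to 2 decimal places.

Flux ∝ 1/d², so Δm = 5 log₁₀(d₂/d₁) = 5 log₁₀(74.4/21.6) = 2.686
m₂ = m₁ + Δm = 14.3 + (2.686) = 16.986

m ≈ 16.99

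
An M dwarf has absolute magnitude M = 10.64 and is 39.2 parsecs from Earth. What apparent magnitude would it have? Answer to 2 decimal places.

m ≈ 13.61

m = M + 5 log₁₀ d − 5 = 10.64 + 5·1.5933 − 5 = 13.606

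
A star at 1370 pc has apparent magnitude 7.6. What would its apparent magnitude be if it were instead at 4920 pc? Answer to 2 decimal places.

m ≈ 10.38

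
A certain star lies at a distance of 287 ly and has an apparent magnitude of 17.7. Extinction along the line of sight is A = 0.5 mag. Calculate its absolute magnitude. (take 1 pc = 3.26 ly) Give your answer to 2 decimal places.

M ≈ 12.48

d = 287 ly / 3.26 = 88.04 pc
5 log₁₀(d/10 pc) = 5 log₁₀(88.04) − 5 = 4.723
M = m − 5 log₁₀(d/10) − A = 17.7 − 4.723 − 0.5 = 12.477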